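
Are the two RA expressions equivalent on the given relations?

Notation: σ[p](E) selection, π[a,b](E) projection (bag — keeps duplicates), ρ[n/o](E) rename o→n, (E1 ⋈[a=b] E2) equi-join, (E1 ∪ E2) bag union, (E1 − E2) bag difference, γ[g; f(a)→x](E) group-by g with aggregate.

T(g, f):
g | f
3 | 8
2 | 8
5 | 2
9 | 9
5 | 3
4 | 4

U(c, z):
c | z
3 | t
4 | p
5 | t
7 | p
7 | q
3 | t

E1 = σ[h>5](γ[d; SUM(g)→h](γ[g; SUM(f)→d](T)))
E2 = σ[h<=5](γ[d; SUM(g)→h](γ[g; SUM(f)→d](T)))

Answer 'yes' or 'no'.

E1 stepwise |·|:
  T → 6
  γ[g; SUM(f)→d](T) → 5
  γ[d; SUM(g)→h](γ[g; SUM(f)→d](T)) → 4
  σ[h>5](γ[d; SUM(g)→h](γ[g; SUM(f)→d](T))) → 1
E2 stepwise |·|:
  T → 6
  γ[g; SUM(f)→d](T) → 5
  γ[d; SUM(g)→h](γ[g; SUM(f)→d](T)) → 4
  σ[h<=5](γ[d; SUM(g)→h](γ[g; SUM(f)→d](T))) → 3

E1 result:
d | h
9 | 9
E2 result:
d | h
4 | 4
5 | 5
8 | 5
Witness: (4, 4) appears 0× in E1 but 1× in E2.

no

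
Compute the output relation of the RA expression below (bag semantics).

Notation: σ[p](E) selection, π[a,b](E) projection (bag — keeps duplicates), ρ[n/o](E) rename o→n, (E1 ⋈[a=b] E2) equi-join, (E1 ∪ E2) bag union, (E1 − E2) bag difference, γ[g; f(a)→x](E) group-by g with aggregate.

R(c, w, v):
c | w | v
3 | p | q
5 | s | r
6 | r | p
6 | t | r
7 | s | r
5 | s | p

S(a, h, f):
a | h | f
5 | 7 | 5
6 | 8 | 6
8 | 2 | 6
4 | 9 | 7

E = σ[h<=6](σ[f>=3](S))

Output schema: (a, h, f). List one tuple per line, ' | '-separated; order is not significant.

Row counts bottom-up:
  S → 4
  σ[f>=3](S) → 4
  σ[h<=6](σ[f>=3](S)) → 1

== RESULT ==
a | h | f
8 | 2 | 6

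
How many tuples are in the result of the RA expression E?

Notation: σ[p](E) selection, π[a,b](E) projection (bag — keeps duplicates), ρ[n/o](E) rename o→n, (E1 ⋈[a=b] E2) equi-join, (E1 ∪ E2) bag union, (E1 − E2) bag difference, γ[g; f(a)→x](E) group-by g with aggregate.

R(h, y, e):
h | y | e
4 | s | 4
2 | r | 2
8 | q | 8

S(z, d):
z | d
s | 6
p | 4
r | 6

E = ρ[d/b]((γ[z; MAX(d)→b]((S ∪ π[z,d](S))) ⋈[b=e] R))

Per-node cardinality:
  S → 3
  S → 3
  π[z,d](S) → 3
  (S ∪ π[z,d](S)) → 6
  γ[z; MAX(d)→b]((S ∪ π[z,d](S))) → 3
  R → 3
  (γ[z; MAX(d)→b]((S ∪ π[z,d](S))) ⋈[b=e] R) → 1
  ρ[d/b]((γ[z; MAX(d)→b]((S ∪ π[z,d](S))) ⋈[b=e] R)) → 1

|E| = 1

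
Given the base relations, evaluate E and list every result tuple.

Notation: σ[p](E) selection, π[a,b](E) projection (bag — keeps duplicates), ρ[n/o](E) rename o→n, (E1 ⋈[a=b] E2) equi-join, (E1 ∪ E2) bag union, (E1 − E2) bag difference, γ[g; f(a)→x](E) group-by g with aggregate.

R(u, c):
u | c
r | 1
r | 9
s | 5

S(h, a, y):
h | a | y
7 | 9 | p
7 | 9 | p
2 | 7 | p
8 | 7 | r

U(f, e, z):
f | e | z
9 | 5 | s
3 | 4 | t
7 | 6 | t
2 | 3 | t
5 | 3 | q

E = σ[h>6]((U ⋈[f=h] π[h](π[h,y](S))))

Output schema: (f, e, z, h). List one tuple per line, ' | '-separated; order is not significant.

Row counts bottom-up:
  U → 5
  S → 4
  π[h,y](S) → 4
  π[h](π[h,y](S)) → 4
  (U ⋈[f=h] π[h](π[h,y](S))) → 3
  σ[h>6]((U ⋈[f=h] π[h](π[h,y](S)))) → 2

== RESULT ==
f | e | z | h
7 | 6 | t | 7
7 | 6 | t | 7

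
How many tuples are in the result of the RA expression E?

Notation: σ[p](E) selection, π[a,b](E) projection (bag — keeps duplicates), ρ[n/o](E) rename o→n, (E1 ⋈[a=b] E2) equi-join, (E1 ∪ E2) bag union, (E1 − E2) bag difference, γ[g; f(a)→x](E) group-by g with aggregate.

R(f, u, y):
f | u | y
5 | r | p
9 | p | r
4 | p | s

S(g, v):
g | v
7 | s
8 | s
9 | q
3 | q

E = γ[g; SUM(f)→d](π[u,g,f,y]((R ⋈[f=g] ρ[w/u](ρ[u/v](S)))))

Subexpression sizes:
  R → 3
  S → 4
  ρ[u/v](S) → 4
  ρ[w/u](ρ[u/v](S)) → 4
  (R ⋈[f=g] ρ[w/u](ρ[u/v](S))) → 1
  π[u,g,f,y]((R ⋈[f=g] ρ[w/u](ρ[u/v](S)))) → 1
  γ[g; SUM(f)→d](π[u,g,f,y]((R ⋈[f=g] ρ[w/u](ρ[u/v](S))))) → 1

|E| = 1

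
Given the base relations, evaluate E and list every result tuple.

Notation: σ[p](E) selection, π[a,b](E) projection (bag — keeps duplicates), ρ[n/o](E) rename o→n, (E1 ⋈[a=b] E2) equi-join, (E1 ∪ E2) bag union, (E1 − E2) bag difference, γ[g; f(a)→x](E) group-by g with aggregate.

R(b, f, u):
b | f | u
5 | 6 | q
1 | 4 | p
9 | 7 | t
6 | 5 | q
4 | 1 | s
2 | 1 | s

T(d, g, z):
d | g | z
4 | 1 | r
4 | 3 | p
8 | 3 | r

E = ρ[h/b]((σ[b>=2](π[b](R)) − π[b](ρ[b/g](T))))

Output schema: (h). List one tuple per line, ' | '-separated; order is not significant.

Row counts bottom-up:
  R → 6
  π[b](R) → 6
  σ[b>=2](π[b](R)) → 5
  T → 3
  ρ[b/g](T) → 3
  π[b](ρ[b/g](T)) → 3
  (σ[b>=2](π[b](R)) − π[b](ρ[b/g](T))) → 5
  ρ[h/b]((σ[b>=2](π[b](R)) − π[b](ρ[b/g](T)))) → 5

== RESULT ==
h
2
4
5
6
9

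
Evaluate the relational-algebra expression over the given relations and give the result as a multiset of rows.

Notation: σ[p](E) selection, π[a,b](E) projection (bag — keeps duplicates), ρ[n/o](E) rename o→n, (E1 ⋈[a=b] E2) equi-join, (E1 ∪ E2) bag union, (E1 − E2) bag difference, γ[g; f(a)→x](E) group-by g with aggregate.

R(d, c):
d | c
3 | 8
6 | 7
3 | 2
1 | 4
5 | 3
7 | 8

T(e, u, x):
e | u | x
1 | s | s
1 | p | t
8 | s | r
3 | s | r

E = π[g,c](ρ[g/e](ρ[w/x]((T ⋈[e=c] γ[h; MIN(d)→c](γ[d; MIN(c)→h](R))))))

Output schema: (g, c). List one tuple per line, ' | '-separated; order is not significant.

Row counts bottom-up:
  T → 4
  R → 6
  γ[d; MIN(c)→h](R) → 5
  γ[h; MIN(d)→c](γ[d; MIN(c)→h](R)) → 5
  (T ⋈[e=c] γ[h; MIN(d)→c](γ[d; MIN(c)→h](R))) → 3
  ρ[w/x]((T ⋈[e=c] γ[h; MIN(d)→c](γ[d; MIN(c)→h](R)))) → 3
  ρ[g/e](ρ[w/x]((T ⋈[e=c] γ[h; MIN(d)→c](γ[d; MIN(c)→h](R))))) → 3
  π[g,c](ρ[g/e](ρ[w/x]((T ⋈[e=c] γ[h; MIN(d)→c](γ[d; MIN(c)→h](R)))))) → 3

== RESULT ==
g | c
1 | 1
1 | 1
3 | 3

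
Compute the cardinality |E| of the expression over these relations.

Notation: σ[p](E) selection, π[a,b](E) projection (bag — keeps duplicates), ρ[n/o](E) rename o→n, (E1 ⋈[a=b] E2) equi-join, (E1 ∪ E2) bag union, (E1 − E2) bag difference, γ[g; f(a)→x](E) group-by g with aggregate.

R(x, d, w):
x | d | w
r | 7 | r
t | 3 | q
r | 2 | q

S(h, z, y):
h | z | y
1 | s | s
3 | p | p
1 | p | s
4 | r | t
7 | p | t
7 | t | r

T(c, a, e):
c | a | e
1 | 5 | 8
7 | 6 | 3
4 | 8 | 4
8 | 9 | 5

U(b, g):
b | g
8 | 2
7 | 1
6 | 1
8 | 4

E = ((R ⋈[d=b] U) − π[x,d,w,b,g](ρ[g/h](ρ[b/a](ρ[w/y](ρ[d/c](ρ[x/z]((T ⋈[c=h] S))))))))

Row counts bottom-up:
  R → 3
  U → 4
  (R ⋈[d=b] U) → 1
  T → 4
  S → 6
  (T ⋈[c=h] S) → 5
  ρ[x/z]((T ⋈[c=h] S)) → 5
  ρ[d/c](ρ[x/z]((T ⋈[c=h] S))) → 5
  ρ[w/y](ρ[d/c](ρ[x/z]((T ⋈[c=h] S)))) → 5
  ρ[b/a](ρ[w/y](ρ[d/c](ρ[x/z]((T ⋈[c=h] S))))) → 5
  ρ[g/h](ρ[b/a](ρ[w/y](ρ[d/c](ρ[x/z]((T ⋈[c=h] S)))))) → 5
  π[x,d,w,b,g](ρ[g/h](ρ[b/a](ρ[w/y](ρ[d/c](ρ[x/z]((T ⋈[c=h] S))))))) → 5
  ((R ⋈[d=b] U) − π[x,d,w,b,g](ρ[g/h](ρ[b/a](ρ[w/y](ρ[d/c](ρ[x/z]((T ⋈[c=h] S)))))))) → 1

|E| = 1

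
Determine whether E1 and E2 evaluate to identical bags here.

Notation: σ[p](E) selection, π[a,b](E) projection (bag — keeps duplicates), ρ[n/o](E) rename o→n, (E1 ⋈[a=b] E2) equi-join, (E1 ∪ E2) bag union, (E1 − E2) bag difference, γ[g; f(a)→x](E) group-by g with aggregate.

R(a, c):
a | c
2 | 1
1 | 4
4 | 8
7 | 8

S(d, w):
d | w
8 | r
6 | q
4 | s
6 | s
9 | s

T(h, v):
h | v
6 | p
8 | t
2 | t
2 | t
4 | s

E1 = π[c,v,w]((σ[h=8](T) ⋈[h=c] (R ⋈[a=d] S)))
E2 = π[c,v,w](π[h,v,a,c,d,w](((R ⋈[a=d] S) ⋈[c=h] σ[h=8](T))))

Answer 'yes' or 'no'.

E1 stepwise |·|:
  T → 5
  σ[h=8](T) → 1
  R → 4
  S → 5
  (R ⋈[a=d] S) → 1
  (σ[h=8](T) ⋈[h=c] (R ⋈[a=d] S)) → 1
  π[c,v,w]((σ[h=8](T) ⋈[h=c] (R ⋈[a=d] S))) → 1
E2 stepwise |·|:
  R → 4
  S → 5
  (R ⋈[a=d] S) → 1
  T → 5
  σ[h=8](T) → 1
  ((R ⋈[a=d] S) ⋈[c=h] σ[h=8](T)) → 1
  π[h,v,a,c,d,w](((R ⋈[a=d] S) ⋈[c=h] σ[h=8](T))) → 1
  π[c,v,w](π[h,v,a,c,d,w](((R ⋈[a=d] S) ⋈[c=h] σ[h=8](T)))) → 1

E1 and E2 produce the same multiset:
c | v | w
8 | t | s

yes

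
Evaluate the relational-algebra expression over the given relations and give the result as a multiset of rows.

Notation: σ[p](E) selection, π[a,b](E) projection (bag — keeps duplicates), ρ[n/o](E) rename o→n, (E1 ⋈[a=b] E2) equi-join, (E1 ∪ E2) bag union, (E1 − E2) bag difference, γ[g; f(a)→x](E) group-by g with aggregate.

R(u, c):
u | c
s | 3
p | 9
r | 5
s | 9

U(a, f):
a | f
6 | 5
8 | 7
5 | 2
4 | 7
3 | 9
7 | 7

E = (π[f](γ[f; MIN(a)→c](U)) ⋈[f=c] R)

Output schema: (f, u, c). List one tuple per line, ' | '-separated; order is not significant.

Per-node cardinality:
  U → 6
  γ[f; MIN(a)→c](U) → 4
  π[f](γ[f; MIN(a)→c](U)) → 4
  R → 4
  (π[f](γ[f; MIN(a)→c](U)) ⋈[f=c] R) → 3

== RESULT ==
f | u | c
5 | r | 5
9 | p | 9
9 | s | 9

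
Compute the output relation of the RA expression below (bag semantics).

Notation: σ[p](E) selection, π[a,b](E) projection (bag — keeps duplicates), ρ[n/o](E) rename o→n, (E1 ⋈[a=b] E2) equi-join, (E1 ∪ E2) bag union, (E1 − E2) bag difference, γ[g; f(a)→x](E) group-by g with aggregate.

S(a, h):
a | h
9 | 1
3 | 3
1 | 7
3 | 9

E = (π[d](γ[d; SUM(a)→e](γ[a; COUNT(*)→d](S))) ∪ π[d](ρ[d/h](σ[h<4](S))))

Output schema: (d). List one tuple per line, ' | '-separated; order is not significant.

Stepwise |·|:
  S → 4
  γ[a; COUNT(*)→d](S) → 3
  γ[d; SUM(a)→e](γ[a; COUNT(*)→d](S)) → 2
  π[d](γ[d; SUM(a)→e](γ[a; COUNT(*)→d](S))) → 2
  S → 4
  σ[h<4](S) → 2
  ρ[d/h](σ[h<4](S)) → 2
  π[d](ρ[d/h](σ[h<4](S))) → 2
  (π[d](γ[d; SUM(a)→e](γ[a; COUNT(*)→d](S))) ∪ π[d](ρ[d/h](σ[h<4](S)))) → 4

== RESULT ==
d
1
1
2
3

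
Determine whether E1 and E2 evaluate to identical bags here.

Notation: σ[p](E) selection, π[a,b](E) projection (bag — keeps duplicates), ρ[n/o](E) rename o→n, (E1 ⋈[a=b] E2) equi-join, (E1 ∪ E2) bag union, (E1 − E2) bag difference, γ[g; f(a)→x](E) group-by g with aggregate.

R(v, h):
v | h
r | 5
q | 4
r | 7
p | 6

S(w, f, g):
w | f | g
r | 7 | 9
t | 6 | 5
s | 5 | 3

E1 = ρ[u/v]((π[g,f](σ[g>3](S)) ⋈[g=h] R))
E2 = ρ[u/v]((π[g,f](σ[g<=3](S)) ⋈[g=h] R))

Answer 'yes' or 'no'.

E1 subexpression sizes:
  S → 3
  σ[g>3](S) → 2
  π[g,f](σ[g>3](S)) → 2
  R → 4
  (π[g,f](σ[g>3](S)) ⋈[g=h] R) → 1
  ρ[u/v]((π[g,f](σ[g>3](S)) ⋈[g=h] R)) → 1
E2 subexpression sizes:
  S → 3
  σ[g<=3](S) → 1
  π[g,f](σ[g<=3](S)) → 1
  R → 4
  (π[g,f](σ[g<=3](S)) ⋈[g=h] R) → 0
  ρ[u/v]((π[g,f](σ[g<=3](S)) ⋈[g=h] R)) → 0

E1 result:
g | f | u | h
5 | 6 | r | 5
E2 result:
g | f | u | h
(0 rows)
Witness: (5, 6, 'r', 5) appears 1× in E1 but 0× in E2.

no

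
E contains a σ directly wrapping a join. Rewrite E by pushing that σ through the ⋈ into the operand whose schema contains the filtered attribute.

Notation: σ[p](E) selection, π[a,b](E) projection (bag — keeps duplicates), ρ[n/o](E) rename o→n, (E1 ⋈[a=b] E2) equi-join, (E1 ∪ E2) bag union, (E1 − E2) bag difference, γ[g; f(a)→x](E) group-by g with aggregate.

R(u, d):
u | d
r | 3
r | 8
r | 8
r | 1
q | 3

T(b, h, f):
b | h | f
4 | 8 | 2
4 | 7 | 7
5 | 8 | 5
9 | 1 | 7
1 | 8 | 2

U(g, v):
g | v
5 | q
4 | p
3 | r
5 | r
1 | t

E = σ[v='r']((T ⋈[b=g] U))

σ filters on v, owned by the right side.
E' = (T ⋈[b=g] σ[v='r'](U))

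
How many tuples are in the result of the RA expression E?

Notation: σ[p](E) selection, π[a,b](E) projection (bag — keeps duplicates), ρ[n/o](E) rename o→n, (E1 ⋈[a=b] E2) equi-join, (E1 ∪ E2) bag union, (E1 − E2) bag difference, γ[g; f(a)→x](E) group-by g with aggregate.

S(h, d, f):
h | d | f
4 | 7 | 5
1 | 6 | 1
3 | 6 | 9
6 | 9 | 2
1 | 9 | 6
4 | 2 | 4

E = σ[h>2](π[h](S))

Row counts bottom-up:
  S → 6
  π[h](S) → 6
  σ[h>2](π[h](S)) → 4

|E| = 4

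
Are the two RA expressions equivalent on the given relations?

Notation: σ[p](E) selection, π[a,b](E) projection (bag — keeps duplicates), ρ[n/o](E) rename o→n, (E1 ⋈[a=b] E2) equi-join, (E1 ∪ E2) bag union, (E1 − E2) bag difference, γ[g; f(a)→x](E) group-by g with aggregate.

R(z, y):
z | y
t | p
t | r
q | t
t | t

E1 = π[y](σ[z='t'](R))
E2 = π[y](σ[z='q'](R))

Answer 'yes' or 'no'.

E1 subexpression sizes:
  R → 4
  σ[z='t'](R) → 3
  π[y](σ[z='t'](R)) → 3
E2 subexpression sizes:
  R → 4
  σ[z='q'](R) → 1
  π[y](σ[z='q'](R)) → 1

E1 result:
y
p
r
t
E2 result:
y
t
Witness: ('p',) appears 1× in E1 but 0× in E2.

no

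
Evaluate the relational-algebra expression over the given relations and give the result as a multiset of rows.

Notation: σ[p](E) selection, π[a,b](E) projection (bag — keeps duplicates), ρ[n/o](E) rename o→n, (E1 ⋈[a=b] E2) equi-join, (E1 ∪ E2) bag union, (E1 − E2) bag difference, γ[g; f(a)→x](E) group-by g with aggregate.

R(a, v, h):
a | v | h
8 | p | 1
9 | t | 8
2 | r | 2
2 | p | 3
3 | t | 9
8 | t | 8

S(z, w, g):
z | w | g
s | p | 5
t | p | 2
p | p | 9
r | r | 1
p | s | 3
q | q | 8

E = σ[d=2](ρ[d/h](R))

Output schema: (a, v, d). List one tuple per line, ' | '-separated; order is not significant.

Per-node cardinality:
  R → 6
  ρ[d/h](R) → 6
  σ[d=2](ρ[d/h](R)) → 1

== RESULT ==
a | v | d
2 | r | 2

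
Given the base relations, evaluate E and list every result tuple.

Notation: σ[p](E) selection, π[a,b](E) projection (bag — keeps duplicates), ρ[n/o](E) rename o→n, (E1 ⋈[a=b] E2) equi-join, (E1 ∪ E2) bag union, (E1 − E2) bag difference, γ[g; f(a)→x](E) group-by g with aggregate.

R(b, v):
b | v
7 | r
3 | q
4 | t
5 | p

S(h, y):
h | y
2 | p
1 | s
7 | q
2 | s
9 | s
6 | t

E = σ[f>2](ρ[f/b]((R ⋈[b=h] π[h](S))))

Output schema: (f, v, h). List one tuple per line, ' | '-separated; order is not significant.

Row counts bottom-up:
  R → 4
  S → 6
  π[h](S) → 6
  (R ⋈[b=h] π[h](S)) → 1
  ρ[f/b]((R ⋈[b=h] π[h](S))) → 1
  σ[f>2](ρ[f/b]((R ⋈[b=h] π[h](S)))) → 1

== RESULT ==
f | v | h
7 | r | 7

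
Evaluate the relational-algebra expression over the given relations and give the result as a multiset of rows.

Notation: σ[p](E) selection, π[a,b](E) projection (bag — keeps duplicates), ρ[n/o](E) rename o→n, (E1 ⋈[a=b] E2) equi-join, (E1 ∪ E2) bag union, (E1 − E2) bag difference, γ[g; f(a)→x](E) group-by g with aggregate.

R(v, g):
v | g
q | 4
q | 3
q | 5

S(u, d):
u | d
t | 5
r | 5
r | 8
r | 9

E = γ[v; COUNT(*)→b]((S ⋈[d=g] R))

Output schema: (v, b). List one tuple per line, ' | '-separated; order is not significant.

Row counts bottom-up:
  S → 4
  R → 3
  (S ⋈[d=g] R) → 2
  γ[v; COUNT(*)→b]((S ⋈[d=g] R)) → 1

== RESULT ==
v | b
q | 2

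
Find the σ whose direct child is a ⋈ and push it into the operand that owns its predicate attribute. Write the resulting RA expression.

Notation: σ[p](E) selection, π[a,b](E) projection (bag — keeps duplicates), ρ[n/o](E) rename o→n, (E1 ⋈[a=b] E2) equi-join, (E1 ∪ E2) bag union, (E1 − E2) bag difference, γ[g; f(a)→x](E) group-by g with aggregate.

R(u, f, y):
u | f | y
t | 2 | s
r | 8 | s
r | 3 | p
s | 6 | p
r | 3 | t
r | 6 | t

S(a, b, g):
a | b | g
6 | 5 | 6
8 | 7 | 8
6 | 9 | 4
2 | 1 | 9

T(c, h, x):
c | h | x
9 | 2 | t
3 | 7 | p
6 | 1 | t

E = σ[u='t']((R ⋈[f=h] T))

σ filters on u, owned by the left side.
E' = (σ[u='t'](R) ⋈[f=h] T)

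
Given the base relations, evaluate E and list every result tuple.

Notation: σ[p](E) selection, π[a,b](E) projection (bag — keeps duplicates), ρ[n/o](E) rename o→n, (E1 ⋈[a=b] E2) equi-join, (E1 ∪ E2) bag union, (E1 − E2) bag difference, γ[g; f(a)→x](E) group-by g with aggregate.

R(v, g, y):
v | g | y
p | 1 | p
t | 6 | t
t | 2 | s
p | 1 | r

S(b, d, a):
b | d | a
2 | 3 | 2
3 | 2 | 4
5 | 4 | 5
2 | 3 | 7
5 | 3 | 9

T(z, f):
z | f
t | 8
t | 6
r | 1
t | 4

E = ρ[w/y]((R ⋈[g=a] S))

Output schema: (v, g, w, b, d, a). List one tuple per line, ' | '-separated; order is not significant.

Subexpression sizes:
  R → 4
  S → 5
  (R ⋈[g=a] S) → 1
  ρ[w/y]((R ⋈[g=a] S)) → 1

== RESULT ==
v | g | w | b | d | a
t | 2 | s | 2 | 3 | 2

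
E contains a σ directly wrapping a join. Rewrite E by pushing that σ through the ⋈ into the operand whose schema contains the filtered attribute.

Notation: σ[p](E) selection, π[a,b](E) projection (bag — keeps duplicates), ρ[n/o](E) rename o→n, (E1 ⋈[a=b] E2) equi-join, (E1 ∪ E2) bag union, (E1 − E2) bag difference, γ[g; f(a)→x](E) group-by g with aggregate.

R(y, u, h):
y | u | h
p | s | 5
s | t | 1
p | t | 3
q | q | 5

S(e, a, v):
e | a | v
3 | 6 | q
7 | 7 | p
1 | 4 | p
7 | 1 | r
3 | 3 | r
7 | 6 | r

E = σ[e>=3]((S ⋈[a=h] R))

σ filters on e, owned by the left side.
E' = (σ[e>=3](S) ⋈[a=h] R)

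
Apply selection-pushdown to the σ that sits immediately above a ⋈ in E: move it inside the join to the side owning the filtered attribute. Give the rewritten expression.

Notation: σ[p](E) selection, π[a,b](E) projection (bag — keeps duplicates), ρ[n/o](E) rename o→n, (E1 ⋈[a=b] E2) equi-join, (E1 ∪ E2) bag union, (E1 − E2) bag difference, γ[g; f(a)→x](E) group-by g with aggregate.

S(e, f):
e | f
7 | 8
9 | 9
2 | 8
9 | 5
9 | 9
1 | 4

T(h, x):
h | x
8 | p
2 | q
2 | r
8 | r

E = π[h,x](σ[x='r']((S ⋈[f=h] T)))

σ filters on x, owned by the right side.
E' = π[h,x]((S ⋈[f=h] σ[x='r'](T)))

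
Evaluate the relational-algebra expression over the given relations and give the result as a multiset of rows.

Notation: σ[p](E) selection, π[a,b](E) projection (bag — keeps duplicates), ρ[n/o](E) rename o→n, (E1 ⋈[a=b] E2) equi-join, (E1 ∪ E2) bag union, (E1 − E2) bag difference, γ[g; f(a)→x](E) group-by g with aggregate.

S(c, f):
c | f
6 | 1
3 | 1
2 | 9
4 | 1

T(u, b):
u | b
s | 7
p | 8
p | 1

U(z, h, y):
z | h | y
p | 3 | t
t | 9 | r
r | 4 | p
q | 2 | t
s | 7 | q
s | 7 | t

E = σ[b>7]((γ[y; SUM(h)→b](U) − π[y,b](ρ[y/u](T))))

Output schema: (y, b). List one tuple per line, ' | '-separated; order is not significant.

Stepwise |·|:
  U → 6
  γ[y; SUM(h)→b](U) → 4
  T → 3
  ρ[y/u](T) → 3
  π[y,b](ρ[y/u](T)) → 3
  (γ[y; SUM(h)→b](U) − π[y,b](ρ[y/u](T))) → 4
  σ[b>7]((γ[y; SUM(h)→b](U) − π[y,b](ρ[y/u](T)))) → 2

== RESULT ==
y | b
r | 9
t | 12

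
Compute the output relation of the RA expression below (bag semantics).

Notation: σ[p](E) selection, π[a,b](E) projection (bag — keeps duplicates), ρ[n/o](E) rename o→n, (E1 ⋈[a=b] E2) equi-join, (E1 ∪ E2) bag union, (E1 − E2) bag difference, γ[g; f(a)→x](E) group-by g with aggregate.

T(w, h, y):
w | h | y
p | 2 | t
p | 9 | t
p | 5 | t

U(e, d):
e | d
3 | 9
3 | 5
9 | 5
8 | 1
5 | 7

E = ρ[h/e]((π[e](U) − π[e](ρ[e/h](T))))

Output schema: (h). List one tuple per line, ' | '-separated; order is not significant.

Stepwise |·|:
  U → 5
  π[e](U) → 5
  T → 3
  ρ[e/h](T) → 3
  π[e](ρ[e/h](T)) → 3
  (π[e](U) − π[e](ρ[e/h](T))) → 3
  ρ[h/e]((π[e](U) − π[e](ρ[e/h](T)))) → 3

== RESULT ==
h
3
3
8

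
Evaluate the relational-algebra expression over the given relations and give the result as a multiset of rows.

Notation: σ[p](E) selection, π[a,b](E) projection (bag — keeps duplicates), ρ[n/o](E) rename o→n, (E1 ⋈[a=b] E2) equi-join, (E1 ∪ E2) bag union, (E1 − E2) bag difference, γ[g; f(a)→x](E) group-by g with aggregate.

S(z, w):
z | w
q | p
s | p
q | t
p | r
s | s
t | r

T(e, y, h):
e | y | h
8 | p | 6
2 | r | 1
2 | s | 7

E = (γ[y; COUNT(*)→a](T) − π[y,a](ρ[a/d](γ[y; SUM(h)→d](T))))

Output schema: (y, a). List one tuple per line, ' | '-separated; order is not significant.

Row counts bottom-up:
  T → 3
  γ[y; COUNT(*)→a](T) → 3
  T → 3
  γ[y; SUM(h)→d](T) → 3
  ρ[a/d](γ[y; SUM(h)→d](T)) → 3
  π[y,a](ρ[a/d](γ[y; SUM(h)→d](T))) → 3
  (γ[y; COUNT(*)→a](T) − π[y,a](ρ[a/d](γ[y; SUM(h)→d](T)))) → 2

== RESULT ==
y | a
p | 1
s | 1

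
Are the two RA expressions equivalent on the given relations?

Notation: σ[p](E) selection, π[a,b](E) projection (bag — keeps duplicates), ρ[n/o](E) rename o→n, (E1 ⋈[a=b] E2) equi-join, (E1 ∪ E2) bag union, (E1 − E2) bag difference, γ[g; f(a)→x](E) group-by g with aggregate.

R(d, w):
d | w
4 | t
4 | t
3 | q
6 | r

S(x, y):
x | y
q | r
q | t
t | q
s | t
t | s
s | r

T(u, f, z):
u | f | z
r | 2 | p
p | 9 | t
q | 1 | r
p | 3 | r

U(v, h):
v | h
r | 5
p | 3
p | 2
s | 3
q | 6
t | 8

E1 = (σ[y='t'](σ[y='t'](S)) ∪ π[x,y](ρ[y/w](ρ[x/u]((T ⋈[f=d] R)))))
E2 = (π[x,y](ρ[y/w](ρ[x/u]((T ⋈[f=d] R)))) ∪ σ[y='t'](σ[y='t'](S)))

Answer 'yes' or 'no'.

E1 per-node cardinality:
  S → 6
  σ[y='t'](S) → 2
  σ[y='t'](σ[y='t'](S)) → 2
  T → 4
  R → 4
  (T ⋈[f=d] R) → 1
  ρ[x/u]((T ⋈[f=d] R)) → 1
  ρ[y/w](ρ[x/u]((T ⋈[f=d] R))) → 1
  π[x,y](ρ[y/w](ρ[x/u]((T ⋈[f=d] R)))) → 1
  (σ[y='t'](σ[y='t'](S)) ∪ π[x,y](ρ[y/w](ρ[x/u]((T ⋈[f=d] R))))) → 3
E2 per-node cardinality:
  T → 4
  R → 4
  (T ⋈[f=d] R) → 1
  ρ[x/u]((T ⋈[f=d] R)) → 1
  ρ[y/w](ρ[x/u]((T ⋈[f=d] R))) → 1
  π[x,y](ρ[y/w](ρ[x/u]((T ⋈[f=d] R)))) → 1
  S → 6
  σ[y='t'](S) → 2
  σ[y='t'](σ[y='t'](S)) → 2
  (π[x,y](ρ[y/w](ρ[x/u]((T ⋈[f=d] R)))) ∪ σ[y='t'](σ[y='t'](S))) → 3

E1 and E2 produce the same multiset:
x | y
p | q
q | t
s | t

yes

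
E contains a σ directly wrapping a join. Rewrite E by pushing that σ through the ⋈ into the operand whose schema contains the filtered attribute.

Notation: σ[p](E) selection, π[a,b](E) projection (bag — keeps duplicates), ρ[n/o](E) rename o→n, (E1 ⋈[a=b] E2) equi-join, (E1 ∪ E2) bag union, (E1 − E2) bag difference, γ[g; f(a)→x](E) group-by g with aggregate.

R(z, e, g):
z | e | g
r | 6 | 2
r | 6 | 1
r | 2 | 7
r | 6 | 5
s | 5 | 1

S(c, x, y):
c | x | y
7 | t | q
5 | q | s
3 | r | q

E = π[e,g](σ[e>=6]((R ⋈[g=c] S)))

σ filters on e, owned by the left side.
E' = π[e,g]((σ[e>=6](R) ⋈[g=c] S))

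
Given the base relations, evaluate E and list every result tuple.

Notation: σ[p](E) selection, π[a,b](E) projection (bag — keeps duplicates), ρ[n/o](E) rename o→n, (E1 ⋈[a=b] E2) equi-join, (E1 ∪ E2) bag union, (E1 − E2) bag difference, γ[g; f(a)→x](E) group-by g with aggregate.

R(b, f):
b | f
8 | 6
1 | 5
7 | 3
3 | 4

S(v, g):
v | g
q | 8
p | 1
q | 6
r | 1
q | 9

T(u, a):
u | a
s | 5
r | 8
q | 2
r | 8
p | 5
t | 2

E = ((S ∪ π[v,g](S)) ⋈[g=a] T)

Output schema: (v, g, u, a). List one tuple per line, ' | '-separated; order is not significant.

Per-node cardinality:
  S → 5
  S → 5
  π[v,g](S) → 5
  (S ∪ π[v,g](S)) → 10
  T → 6
  ((S ∪ π[v,g](S)) ⋈[g=a] T) → 4

== RESULT ==
v | g | u | a
q | 8 | r | 8
q | 8 | r | 8
q | 8 | r | 8
q | 8 | r | 8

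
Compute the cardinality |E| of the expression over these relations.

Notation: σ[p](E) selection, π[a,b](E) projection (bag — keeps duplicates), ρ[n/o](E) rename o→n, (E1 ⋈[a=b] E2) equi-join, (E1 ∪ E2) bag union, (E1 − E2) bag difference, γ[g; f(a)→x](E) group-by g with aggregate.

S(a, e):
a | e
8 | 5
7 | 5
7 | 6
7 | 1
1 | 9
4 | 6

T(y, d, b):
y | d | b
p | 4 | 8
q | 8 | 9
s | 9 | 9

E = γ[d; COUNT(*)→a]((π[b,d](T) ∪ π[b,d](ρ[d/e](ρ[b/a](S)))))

Subexpression sizes:
  T → 3
  π[b,d](T) → 3
  S → 6
  ρ[b/a](S) → 6
  ρ[d/e](ρ[b/a](S)) → 6
  π[b,d](ρ[d/e](ρ[b/a](S))) → 6
  (π[b,d](T) ∪ π[b,d](ρ[d/e](ρ[b/a](S)))) → 9
  γ[d; COUNT(*)→a]((π[b,d](T) ∪ π[b,d](ρ[d/e](ρ[b/a](S))))) → 6

|E| = 6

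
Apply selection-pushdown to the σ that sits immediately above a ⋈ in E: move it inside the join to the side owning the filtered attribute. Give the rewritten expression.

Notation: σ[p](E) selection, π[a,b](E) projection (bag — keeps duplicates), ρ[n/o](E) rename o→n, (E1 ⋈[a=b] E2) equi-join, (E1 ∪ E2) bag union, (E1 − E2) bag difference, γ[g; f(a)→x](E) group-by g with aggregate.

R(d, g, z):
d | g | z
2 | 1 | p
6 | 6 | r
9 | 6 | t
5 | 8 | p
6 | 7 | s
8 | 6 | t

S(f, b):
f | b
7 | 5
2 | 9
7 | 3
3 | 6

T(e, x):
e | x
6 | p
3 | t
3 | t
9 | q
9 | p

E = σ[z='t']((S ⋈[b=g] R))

σ filters on z, owned by the right side.
E' = (S ⋈[b=g] σ[z='t'](R))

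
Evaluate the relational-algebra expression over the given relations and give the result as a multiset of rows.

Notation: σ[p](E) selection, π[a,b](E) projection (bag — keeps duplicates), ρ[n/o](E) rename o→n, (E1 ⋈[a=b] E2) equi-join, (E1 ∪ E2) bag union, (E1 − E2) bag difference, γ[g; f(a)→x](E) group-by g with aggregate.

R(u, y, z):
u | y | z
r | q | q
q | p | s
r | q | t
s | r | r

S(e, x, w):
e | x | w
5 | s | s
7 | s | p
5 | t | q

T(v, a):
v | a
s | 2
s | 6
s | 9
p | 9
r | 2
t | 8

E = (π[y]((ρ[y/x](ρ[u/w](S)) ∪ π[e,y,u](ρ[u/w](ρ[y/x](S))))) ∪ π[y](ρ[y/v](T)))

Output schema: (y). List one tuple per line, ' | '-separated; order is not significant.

Row counts bottom-up:
  S → 3
  ρ[u/w](S) → 3
  ρ[y/x](ρ[u/w](S)) → 3
  S → 3
  ρ[y/x](S) → 3
  ρ[u/w](ρ[y/x](S)) → 3
  π[e,y,u](ρ[u/w](ρ[y/x](S))) → 3
  (ρ[y/x](ρ[u/w](S)) ∪ π[e,y,u](ρ[u/w](ρ[y/x](S)))) → 6
  π[y]((ρ[y/x](ρ[u/w](S)) ∪ π[e,y,u](ρ[u/w](ρ[y/x](S))))) → 6
  T → 6
  ρ[y/v](T) → 6
  π[y](ρ[y/v](T)) → 6
  (π[y]((ρ[y/x](ρ[u/w](S)) ∪ π[e,y,u](ρ[u/w](ρ[y/x](S))))) ∪ π[y](ρ[y/v](T))) → 12

== RESULT ==
y
p
r
s
s
s
s
s
s
s
t
t
t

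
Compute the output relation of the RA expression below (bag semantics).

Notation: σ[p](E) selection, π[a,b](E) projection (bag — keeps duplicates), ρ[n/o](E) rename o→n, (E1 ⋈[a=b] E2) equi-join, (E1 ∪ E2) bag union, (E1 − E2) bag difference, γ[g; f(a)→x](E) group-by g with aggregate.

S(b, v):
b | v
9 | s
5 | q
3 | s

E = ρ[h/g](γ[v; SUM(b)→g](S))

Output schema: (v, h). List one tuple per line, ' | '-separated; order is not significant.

Stepwise |·|:
  S → 3
  γ[v; SUM(b)→g](S) → 2
  ρ[h/g](γ[v; SUM(b)→g](S)) → 2

== RESULT ==
v | h
q | 5
s | 12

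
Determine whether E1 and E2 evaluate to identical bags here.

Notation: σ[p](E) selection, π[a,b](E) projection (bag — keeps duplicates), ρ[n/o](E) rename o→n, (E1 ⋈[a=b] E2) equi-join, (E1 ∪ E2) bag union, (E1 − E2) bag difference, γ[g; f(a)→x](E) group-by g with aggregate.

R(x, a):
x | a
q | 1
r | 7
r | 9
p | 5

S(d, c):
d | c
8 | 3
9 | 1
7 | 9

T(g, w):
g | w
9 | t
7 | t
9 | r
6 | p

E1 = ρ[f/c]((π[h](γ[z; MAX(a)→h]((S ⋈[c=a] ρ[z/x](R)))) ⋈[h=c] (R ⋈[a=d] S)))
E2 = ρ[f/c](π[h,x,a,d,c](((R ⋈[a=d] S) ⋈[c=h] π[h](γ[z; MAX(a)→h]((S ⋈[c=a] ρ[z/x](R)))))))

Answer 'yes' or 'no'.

E1 row counts bottom-up:
  S → 3
  R → 4
  ρ[z/x](R) → 4
  (S ⋈[c=a] ρ[z/x](R)) → 2
  γ[z; MAX(a)→h]((S ⋈[c=a] ρ[z/x](R))) → 2
  π[h](γ[z; MAX(a)→h]((S ⋈[c=a] ρ[z/x](R)))) → 2
  R → 4
  S → 3
  (R ⋈[a=d] S) → 2
  (π[h](γ[z; MAX(a)→h]((S ⋈[c=a] ρ[z/x](R)))) ⋈[h=c] (R ⋈[a=d] S)) → 2
  ρ[f/c]((π[h](γ[z; MAX(a)→h]((S ⋈[c=a] ρ[z/x](R)))) ⋈[h=c] (R ⋈[a=d] S))) → 2
E2 row counts bottom-up:
  R → 4
  S → 3
  (R ⋈[a=d] S) → 2
  S → 3
  R → 4
  ρ[z/x](R) → 4
  (S ⋈[c=a] ρ[z/x](R)) → 2
  γ[z; MAX(a)→h]((S ⋈[c=a] ρ[z/x](R))) → 2
  π[h](γ[z; MAX(a)→h]((S ⋈[c=a] ρ[z/x](R)))) → 2
  ((R ⋈[a=d] S) ⋈[c=h] π[h](γ[z; MAX(a)→h]((S ⋈[c=a] ρ[z/x](R))))) → 2
  π[h,x,a,d,c](((R ⋈[a=d] S) ⋈[c=h] π[h](γ[z; MAX(a)→h]((S ⋈[c=a] ρ[z/x](R)))))) → 2
  ρ[f/c](π[h,x,a,d,c](((R ⋈[a=d] S) ⋈[c=h] π[h](γ[z; MAX(a)→h]((S ⋈[c=a] ρ[z/x](R))))))) → 2

E1 and E2 produce the same multiset:
h | x | a | d | f
1 | r | 9 | 9 | 1
9 | r | 7 | 7 | 9

yes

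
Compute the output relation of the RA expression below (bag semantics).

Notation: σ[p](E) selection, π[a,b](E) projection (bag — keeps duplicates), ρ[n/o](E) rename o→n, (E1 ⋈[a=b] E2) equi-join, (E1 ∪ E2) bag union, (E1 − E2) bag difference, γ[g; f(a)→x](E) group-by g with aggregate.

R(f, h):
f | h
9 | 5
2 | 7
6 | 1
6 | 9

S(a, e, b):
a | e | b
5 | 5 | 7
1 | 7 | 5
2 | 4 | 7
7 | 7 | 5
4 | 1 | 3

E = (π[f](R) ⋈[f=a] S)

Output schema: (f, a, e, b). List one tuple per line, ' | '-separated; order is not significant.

Stepwise |·|:
  R → 4
  π[f](R) → 4
  S → 5
  (π[f](R) ⋈[f=a] S) → 1

== RESULT ==
f | a | e | b
2 | 2 | 4 | 7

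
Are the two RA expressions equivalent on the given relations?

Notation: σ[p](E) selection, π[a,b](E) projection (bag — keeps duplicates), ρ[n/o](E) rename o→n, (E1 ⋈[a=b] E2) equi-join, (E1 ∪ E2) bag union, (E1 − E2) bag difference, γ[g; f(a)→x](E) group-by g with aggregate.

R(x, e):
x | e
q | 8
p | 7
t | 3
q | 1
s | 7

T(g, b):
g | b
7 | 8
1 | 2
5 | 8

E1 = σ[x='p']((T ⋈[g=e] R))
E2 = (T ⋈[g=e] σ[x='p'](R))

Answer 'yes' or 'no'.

E1 stepwise |·|:
  T → 3
  R → 5
  (T ⋈[g=e] R) → 3
  σ[x='p']((T ⋈[g=e] R)) → 1
E2 stepwise |·|:
  T → 3
  R → 5
  σ[x='p'](R) → 1
  (T ⋈[g=e] σ[x='p'](R)) → 1

E1 and E2 produce the same multiset:
g | b | x | e
7 | 8 | p | 7

yes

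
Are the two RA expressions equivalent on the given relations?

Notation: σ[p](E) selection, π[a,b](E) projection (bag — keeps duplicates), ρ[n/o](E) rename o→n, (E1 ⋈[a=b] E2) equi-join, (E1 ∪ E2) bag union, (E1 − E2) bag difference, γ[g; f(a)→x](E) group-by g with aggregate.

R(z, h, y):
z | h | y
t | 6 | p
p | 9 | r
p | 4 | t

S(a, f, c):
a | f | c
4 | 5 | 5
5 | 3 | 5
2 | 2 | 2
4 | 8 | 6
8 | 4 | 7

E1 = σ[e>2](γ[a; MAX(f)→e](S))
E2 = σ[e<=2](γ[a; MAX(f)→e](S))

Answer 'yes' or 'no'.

E1 subexpression sizes:
  S → 5
  γ[a; MAX(f)→e](S) → 4
  σ[e>2](γ[a; MAX(f)→e](S)) → 3
E2 subexpression sizes:
  S → 5
  γ[a; MAX(f)→e](S) → 4
  σ[e<=2](γ[a; MAX(f)→e](S)) → 1

E1 result:
a | e
4 | 8
5 | 3
8 | 4
E2 result:
a | e
2 | 2
Witness: (5, 3) appears 1× in E1 but 0× in E2.

no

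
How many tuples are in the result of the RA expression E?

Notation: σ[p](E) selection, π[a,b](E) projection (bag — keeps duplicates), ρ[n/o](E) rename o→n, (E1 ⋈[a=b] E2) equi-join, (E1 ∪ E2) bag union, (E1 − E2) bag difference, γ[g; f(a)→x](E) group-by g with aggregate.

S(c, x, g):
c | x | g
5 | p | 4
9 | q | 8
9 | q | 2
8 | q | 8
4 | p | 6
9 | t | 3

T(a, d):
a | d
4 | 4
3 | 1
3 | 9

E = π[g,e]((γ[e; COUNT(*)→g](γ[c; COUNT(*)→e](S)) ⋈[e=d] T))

Row counts bottom-up:
  S → 6
  γ[c; COUNT(*)→e](S) → 4
  γ[e; COUNT(*)→g](γ[c; COUNT(*)→e](S)) → 2
  T → 3
  (γ[e; COUNT(*)→g](γ[c; COUNT(*)→e](S)) ⋈[e=d] T) → 1
  π[g,e]((γ[e; COUNT(*)→g](γ[c; COUNT(*)→e](S)) ⋈[e=d] T)) → 1

|E| = 1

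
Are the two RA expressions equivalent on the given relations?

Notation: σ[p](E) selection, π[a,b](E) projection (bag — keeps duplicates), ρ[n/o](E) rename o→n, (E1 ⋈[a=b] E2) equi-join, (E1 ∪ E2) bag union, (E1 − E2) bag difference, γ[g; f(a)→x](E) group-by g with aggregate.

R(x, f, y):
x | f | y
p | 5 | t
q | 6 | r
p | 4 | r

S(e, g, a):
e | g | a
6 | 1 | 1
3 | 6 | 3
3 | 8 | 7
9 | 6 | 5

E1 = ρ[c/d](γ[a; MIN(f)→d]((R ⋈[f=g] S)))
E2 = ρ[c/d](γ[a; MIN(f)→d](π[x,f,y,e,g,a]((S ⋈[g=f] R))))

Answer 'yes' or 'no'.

E1 per-node cardinality:
  R → 3
  S → 4
  (R ⋈[f=g] S) → 2
  γ[a; MIN(f)→d]((R ⋈[f=g] S)) → 2
  ρ[c/d](γ[a; MIN(f)→d]((R ⋈[f=g] S))) → 2
E2 per-node cardinality:
  S → 4
  R → 3
  (S ⋈[g=f] R) → 2
  π[x,f,y,e,g,a]((S ⋈[g=f] R)) → 2
  γ[a; MIN(f)→d](π[x,f,y,e,g,a]((S ⋈[g=f] R))) → 2
  ρ[c/d](γ[a; MIN(f)→d](π[x,f,y,e,g,a]((S ⋈[g=f] R)))) → 2

E1 and E2 produce the same multiset:
a | c
3 | 6
5 | 6

yes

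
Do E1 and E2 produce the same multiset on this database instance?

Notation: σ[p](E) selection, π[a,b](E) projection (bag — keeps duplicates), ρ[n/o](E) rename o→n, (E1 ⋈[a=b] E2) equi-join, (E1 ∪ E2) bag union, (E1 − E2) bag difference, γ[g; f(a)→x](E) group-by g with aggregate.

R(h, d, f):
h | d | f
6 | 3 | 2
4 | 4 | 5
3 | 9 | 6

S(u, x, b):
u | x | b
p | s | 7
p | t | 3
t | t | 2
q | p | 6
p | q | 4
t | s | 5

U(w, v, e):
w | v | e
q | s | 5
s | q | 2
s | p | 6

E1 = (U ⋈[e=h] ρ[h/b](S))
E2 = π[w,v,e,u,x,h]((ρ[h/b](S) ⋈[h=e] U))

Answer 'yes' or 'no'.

E1 row counts bottom-up:
  U → 3
  S → 6
  ρ[h/b](S) → 6
  (U ⋈[e=h] ρ[h/b](S)) → 3
E2 row counts bottom-up:
  S → 6
  ρ[h/b](S) → 6
  U → 3
  (ρ[h/b](S) ⋈[h=e] U) → 3
  π[w,v,e,u,x,h]((ρ[h/b](S) ⋈[h=e] U)) → 3

E1 and E2 produce the same multiset:
w | v | e | u | x | h
q | s | 5 | t | s | 5
s | p | 6 | q | p | 6
s | q | 2 | t | t | 2

yes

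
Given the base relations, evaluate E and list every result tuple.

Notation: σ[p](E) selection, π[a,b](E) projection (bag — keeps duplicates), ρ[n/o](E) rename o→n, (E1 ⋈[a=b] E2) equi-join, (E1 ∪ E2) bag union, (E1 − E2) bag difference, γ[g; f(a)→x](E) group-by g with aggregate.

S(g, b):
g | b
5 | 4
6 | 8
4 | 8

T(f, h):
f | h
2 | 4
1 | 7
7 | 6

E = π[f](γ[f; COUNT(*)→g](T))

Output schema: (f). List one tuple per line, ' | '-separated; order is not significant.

Subexpression sizes:
  T → 3
  γ[f; COUNT(*)→g](T) → 3
  π[f](γ[f; COUNT(*)→g](T)) → 3

== RESULT ==
f
1
2
7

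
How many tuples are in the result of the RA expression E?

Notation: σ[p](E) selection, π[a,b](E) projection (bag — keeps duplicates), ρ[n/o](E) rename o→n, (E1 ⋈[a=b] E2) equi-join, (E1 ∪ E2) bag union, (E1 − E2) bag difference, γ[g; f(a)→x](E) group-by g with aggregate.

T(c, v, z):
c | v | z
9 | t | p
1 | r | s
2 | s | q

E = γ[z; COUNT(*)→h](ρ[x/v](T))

Per-node cardinality:
  T → 3
  ρ[x/v](T) → 3
  γ[z; COUNT(*)→h](ρ[x/v](T)) → 3

|E| = 3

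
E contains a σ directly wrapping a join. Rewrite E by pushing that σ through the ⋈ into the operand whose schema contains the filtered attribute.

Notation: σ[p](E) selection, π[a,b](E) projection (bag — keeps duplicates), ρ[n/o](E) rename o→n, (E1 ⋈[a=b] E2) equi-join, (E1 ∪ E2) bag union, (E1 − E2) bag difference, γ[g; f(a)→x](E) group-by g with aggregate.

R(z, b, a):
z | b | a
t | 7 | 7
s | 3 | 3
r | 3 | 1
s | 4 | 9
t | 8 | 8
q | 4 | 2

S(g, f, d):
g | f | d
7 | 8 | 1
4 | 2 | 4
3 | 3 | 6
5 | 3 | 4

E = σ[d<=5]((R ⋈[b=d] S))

σ filters on d, owned by the right side.
E' = (R ⋈[b=d] σ[d<=5](S))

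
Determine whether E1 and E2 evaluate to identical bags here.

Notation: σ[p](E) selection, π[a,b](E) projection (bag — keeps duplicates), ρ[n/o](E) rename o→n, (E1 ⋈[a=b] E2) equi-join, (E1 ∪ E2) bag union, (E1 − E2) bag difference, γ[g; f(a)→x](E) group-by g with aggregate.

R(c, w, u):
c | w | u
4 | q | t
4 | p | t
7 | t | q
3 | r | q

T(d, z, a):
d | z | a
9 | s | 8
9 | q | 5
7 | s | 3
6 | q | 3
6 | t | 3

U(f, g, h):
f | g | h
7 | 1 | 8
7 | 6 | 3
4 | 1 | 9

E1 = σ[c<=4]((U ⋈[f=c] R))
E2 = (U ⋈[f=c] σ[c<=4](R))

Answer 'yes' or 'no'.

E1 stepwise |·|:
  U → 3
  R → 4
  (U ⋈[f=c] R) → 4
  σ[c<=4]((U ⋈[f=c] R)) → 2
E2 stepwise |·|:
  U → 3
  R → 4
  σ[c<=4](R) → 3
  (U ⋈[f=c] σ[c<=4](R)) → 2

E1 and E2 produce the same multiset:
f | g | h | c | w | u
4 | 1 | 9 | 4 | p | t
4 | 1 | 9 | 4 | q | t

yes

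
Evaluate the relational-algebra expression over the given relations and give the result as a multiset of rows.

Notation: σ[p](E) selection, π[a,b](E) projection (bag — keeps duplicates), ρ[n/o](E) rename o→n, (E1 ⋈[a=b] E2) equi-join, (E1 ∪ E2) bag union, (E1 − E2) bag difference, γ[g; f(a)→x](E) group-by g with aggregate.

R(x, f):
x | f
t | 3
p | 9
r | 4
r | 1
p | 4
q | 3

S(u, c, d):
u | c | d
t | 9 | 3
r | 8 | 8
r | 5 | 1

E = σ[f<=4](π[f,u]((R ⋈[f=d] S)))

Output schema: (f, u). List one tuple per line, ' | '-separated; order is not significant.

Per-node cardinality:
  R → 6
  S → 3
  (R ⋈[f=d] S) → 3
  π[f,u]((R ⋈[f=d] S)) → 3
  σ[f<=4](π[f,u]((R ⋈[f=d] S))) → 3

== RESULT ==
f | u
1 | r
3 | t
3 | t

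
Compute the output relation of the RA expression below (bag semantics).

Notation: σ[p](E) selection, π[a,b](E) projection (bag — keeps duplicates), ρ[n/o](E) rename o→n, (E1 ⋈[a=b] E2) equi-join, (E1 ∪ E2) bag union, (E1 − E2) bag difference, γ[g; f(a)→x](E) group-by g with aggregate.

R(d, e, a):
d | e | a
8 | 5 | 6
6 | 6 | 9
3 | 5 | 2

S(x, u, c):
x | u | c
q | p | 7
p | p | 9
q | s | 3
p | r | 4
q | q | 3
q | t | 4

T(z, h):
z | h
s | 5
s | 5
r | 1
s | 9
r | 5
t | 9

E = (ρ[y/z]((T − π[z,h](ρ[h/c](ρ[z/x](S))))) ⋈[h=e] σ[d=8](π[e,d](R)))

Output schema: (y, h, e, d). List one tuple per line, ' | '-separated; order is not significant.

Stepwise |·|:
  T → 6
  S → 6
  ρ[z/x](S) → 6
  ρ[h/c](ρ[z/x](S)) → 6
  π[z,h](ρ[h/c](ρ[z/x](S))) → 6
  (T − π[z,h](ρ[h/c](ρ[z/x](S)))) → 6
  ρ[y/z]((T − π[z,h](ρ[h/c](ρ[z/x](S))))) → 6
  R → 3
  π[e,d](R) → 3
  σ[d=8](π[e,d](R)) → 1
  (ρ[y/z]((T − π[z,h](ρ[h/c](ρ[z/x](S))))) ⋈[h=e] σ[d=8](π[e,d](R))) → 3

== RESULT ==
y | h | e | d
r | 5 | 5 | 8
s | 5 | 5 | 8
s | 5 | 5 | 8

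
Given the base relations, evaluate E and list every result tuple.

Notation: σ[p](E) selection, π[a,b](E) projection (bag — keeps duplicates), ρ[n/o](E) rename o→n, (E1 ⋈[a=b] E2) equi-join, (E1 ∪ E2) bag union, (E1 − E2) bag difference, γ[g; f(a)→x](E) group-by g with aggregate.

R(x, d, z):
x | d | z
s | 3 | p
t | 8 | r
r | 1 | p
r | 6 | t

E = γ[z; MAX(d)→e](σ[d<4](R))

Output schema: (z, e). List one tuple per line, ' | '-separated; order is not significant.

Subexpression sizes:
  R → 4
  σ[d<4](R) → 2
  γ[z; MAX(d)→e](σ[d<4](R)) → 1

== RESULT ==
z | e
p | 3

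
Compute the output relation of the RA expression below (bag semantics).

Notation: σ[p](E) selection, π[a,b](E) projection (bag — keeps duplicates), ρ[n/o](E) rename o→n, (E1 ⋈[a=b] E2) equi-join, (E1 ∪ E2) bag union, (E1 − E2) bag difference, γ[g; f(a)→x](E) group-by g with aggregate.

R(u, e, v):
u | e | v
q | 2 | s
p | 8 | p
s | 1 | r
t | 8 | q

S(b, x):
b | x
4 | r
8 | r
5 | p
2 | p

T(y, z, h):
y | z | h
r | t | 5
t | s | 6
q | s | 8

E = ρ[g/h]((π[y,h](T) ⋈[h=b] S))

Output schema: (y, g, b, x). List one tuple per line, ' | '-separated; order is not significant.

Stepwise |·|:
  T → 3
  π[y,h](T) → 3
  S → 4
  (π[y,h](T) ⋈[h=b] S) → 2
  ρ[g/h]((π[y,h](T) ⋈[h=b] S)) → 2

== RESULT ==
y | g | b | x
q | 8 | 8 | r
r | 5 | 5 | p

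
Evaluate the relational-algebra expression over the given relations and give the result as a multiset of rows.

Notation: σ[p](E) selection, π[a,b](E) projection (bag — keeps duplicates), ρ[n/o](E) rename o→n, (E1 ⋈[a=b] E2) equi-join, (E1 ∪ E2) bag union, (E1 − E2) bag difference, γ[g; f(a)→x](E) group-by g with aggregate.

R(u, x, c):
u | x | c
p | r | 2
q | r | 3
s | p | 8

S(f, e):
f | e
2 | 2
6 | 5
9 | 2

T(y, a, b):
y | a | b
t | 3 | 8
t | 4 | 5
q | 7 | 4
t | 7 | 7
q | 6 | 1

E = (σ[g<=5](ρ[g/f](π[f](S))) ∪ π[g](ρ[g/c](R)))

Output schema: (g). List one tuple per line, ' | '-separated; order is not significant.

Row counts bottom-up:
  S → 3
  π[f](S) → 3
  ρ[g/f](π[f](S)) → 3
  σ[g<=5](ρ[g/f](π[f](S))) → 1
  R → 3
  ρ[g/c](R) → 3
  π[g](ρ[g/c](R)) → 3
  (σ[g<=5](ρ[g/f](π[f](S))) ∪ π[g](ρ[g/c](R))) → 4

== RESULT ==
g
2
2
3
8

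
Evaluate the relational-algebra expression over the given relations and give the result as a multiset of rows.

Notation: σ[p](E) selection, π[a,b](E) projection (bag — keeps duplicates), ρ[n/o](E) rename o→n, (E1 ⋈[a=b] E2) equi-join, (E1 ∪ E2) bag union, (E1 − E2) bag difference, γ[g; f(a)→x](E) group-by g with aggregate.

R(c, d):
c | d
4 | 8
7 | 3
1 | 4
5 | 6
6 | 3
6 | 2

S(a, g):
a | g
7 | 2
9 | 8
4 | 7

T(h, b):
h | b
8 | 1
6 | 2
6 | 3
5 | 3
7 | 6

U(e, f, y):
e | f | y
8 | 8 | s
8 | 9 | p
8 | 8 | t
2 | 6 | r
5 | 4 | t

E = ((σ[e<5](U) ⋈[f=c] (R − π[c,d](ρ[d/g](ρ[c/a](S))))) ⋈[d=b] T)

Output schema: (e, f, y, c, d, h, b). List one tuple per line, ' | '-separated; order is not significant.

Stepwise |·|:
  U → 5
  σ[e<5](U) → 1
  R → 6
  S → 3
  ρ[c/a](S) → 3
  ρ[d/g](ρ[c/a](S)) → 3
  π[c,d](ρ[d/g](ρ[c/a](S))) → 3
  (R − π[c,d](ρ[d/g](ρ[c/a](S)))) → 6
  (σ[e<5](U) ⋈[f=c] (R − π[c,d](ρ[d/g](ρ[c/a](S))))) → 2
  T → 5
  ((σ[e<5](U) ⋈[f=c] (R − π[c,d](ρ[d/g](ρ[c/a](S))))) ⋈[d=b] T) → 3

== RESULT ==
e | f | y | c | d | h | b
2 | 6 | r | 6 | 2 | 6 | 2
2 | 6 | r | 6 | 3 | 5 | 3
2 | 6 | r | 6 | 3 | 6 | 3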